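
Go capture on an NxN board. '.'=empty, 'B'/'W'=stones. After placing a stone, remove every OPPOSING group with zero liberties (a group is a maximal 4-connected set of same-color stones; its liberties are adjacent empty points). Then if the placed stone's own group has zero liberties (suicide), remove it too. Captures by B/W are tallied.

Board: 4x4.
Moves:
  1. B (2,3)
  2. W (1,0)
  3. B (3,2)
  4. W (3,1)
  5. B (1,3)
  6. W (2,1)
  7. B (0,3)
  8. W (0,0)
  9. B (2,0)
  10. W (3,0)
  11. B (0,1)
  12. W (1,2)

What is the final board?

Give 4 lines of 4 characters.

Answer: WB.B
W.WB
.W.B
WWB.

Derivation:
Move 1: B@(2,3) -> caps B=0 W=0
Move 2: W@(1,0) -> caps B=0 W=0
Move 3: B@(3,2) -> caps B=0 W=0
Move 4: W@(3,1) -> caps B=0 W=0
Move 5: B@(1,3) -> caps B=0 W=0
Move 6: W@(2,1) -> caps B=0 W=0
Move 7: B@(0,3) -> caps B=0 W=0
Move 8: W@(0,0) -> caps B=0 W=0
Move 9: B@(2,0) -> caps B=0 W=0
Move 10: W@(3,0) -> caps B=0 W=1
Move 11: B@(0,1) -> caps B=0 W=1
Move 12: W@(1,2) -> caps B=0 W=1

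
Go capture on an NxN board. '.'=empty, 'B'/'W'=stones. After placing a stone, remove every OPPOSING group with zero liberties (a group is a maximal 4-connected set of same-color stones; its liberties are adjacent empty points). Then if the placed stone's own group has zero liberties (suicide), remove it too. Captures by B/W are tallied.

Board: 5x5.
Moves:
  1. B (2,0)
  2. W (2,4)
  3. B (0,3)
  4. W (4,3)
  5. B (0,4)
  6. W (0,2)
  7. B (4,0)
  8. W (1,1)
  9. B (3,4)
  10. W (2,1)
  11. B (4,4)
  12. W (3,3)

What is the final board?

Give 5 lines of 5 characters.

Move 1: B@(2,0) -> caps B=0 W=0
Move 2: W@(2,4) -> caps B=0 W=0
Move 3: B@(0,3) -> caps B=0 W=0
Move 4: W@(4,3) -> caps B=0 W=0
Move 5: B@(0,4) -> caps B=0 W=0
Move 6: W@(0,2) -> caps B=0 W=0
Move 7: B@(4,0) -> caps B=0 W=0
Move 8: W@(1,1) -> caps B=0 W=0
Move 9: B@(3,4) -> caps B=0 W=0
Move 10: W@(2,1) -> caps B=0 W=0
Move 11: B@(4,4) -> caps B=0 W=0
Move 12: W@(3,3) -> caps B=0 W=2

Answer: ..WBB
.W...
BW..W
...W.
B..W.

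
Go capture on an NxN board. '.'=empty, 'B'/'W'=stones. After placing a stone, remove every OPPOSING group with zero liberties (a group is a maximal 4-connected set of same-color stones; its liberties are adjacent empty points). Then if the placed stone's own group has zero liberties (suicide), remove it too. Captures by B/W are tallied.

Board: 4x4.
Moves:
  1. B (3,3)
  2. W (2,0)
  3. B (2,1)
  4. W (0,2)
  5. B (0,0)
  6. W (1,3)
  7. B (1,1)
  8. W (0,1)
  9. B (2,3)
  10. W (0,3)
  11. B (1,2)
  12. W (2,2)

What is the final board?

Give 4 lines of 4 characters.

Answer: B...
.BB.
WBWB
...B

Derivation:
Move 1: B@(3,3) -> caps B=0 W=0
Move 2: W@(2,0) -> caps B=0 W=0
Move 3: B@(2,1) -> caps B=0 W=0
Move 4: W@(0,2) -> caps B=0 W=0
Move 5: B@(0,0) -> caps B=0 W=0
Move 6: W@(1,3) -> caps B=0 W=0
Move 7: B@(1,1) -> caps B=0 W=0
Move 8: W@(0,1) -> caps B=0 W=0
Move 9: B@(2,3) -> caps B=0 W=0
Move 10: W@(0,3) -> caps B=0 W=0
Move 11: B@(1,2) -> caps B=4 W=0
Move 12: W@(2,2) -> caps B=4 W=0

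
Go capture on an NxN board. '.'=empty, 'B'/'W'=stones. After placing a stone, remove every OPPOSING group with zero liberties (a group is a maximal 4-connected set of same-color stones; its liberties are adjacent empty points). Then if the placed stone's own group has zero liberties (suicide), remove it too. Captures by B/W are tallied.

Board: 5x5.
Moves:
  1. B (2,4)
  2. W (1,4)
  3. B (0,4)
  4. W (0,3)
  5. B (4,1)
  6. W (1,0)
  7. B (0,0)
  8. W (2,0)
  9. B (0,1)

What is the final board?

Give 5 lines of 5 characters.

Move 1: B@(2,4) -> caps B=0 W=0
Move 2: W@(1,4) -> caps B=0 W=0
Move 3: B@(0,4) -> caps B=0 W=0
Move 4: W@(0,3) -> caps B=0 W=1
Move 5: B@(4,1) -> caps B=0 W=1
Move 6: W@(1,0) -> caps B=0 W=1
Move 7: B@(0,0) -> caps B=0 W=1
Move 8: W@(2,0) -> caps B=0 W=1
Move 9: B@(0,1) -> caps B=0 W=1

Answer: BB.W.
W...W
W...B
.....
.B...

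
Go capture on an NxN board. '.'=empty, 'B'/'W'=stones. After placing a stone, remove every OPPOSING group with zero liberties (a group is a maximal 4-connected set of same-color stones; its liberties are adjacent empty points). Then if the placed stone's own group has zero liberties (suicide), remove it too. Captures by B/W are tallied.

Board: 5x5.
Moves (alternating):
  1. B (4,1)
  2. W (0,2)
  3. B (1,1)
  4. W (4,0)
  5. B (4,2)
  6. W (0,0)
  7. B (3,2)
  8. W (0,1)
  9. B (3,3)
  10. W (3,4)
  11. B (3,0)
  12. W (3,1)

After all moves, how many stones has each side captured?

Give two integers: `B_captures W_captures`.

Answer: 1 0

Derivation:
Move 1: B@(4,1) -> caps B=0 W=0
Move 2: W@(0,2) -> caps B=0 W=0
Move 3: B@(1,1) -> caps B=0 W=0
Move 4: W@(4,0) -> caps B=0 W=0
Move 5: B@(4,2) -> caps B=0 W=0
Move 6: W@(0,0) -> caps B=0 W=0
Move 7: B@(3,2) -> caps B=0 W=0
Move 8: W@(0,1) -> caps B=0 W=0
Move 9: B@(3,3) -> caps B=0 W=0
Move 10: W@(3,4) -> caps B=0 W=0
Move 11: B@(3,0) -> caps B=1 W=0
Move 12: W@(3,1) -> caps B=1 W=0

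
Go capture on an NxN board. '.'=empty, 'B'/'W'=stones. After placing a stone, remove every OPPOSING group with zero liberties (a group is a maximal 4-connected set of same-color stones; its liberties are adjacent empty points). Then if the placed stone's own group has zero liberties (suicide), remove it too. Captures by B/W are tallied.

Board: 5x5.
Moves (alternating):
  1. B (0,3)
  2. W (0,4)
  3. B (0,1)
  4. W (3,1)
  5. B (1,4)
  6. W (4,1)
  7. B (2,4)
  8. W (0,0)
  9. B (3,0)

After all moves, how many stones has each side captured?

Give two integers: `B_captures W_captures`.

Answer: 1 0

Derivation:
Move 1: B@(0,3) -> caps B=0 W=0
Move 2: W@(0,4) -> caps B=0 W=0
Move 3: B@(0,1) -> caps B=0 W=0
Move 4: W@(3,1) -> caps B=0 W=0
Move 5: B@(1,4) -> caps B=1 W=0
Move 6: W@(4,1) -> caps B=1 W=0
Move 7: B@(2,4) -> caps B=1 W=0
Move 8: W@(0,0) -> caps B=1 W=0
Move 9: B@(3,0) -> caps B=1 W=0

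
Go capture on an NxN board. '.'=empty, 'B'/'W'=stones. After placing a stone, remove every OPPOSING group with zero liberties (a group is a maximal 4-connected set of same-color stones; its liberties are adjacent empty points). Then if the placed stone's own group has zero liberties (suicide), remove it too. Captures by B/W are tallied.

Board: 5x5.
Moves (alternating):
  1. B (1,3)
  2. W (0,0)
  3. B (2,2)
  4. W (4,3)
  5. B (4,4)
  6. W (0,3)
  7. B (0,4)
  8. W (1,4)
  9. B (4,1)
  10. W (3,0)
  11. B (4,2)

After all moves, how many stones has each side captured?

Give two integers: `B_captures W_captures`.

Answer: 0 1

Derivation:
Move 1: B@(1,3) -> caps B=0 W=0
Move 2: W@(0,0) -> caps B=0 W=0
Move 3: B@(2,2) -> caps B=0 W=0
Move 4: W@(4,3) -> caps B=0 W=0
Move 5: B@(4,4) -> caps B=0 W=0
Move 6: W@(0,3) -> caps B=0 W=0
Move 7: B@(0,4) -> caps B=0 W=0
Move 8: W@(1,4) -> caps B=0 W=1
Move 9: B@(4,1) -> caps B=0 W=1
Move 10: W@(3,0) -> caps B=0 W=1
Move 11: B@(4,2) -> caps B=0 W=1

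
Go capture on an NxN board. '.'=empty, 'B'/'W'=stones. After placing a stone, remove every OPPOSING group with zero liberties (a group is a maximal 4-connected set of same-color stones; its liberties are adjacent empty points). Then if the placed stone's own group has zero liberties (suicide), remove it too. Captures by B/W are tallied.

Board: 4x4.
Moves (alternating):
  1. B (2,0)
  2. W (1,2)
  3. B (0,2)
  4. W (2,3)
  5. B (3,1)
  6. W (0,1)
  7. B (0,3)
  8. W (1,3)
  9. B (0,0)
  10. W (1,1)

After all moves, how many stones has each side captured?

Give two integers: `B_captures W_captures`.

Move 1: B@(2,0) -> caps B=0 W=0
Move 2: W@(1,2) -> caps B=0 W=0
Move 3: B@(0,2) -> caps B=0 W=0
Move 4: W@(2,3) -> caps B=0 W=0
Move 5: B@(3,1) -> caps B=0 W=0
Move 6: W@(0,1) -> caps B=0 W=0
Move 7: B@(0,3) -> caps B=0 W=0
Move 8: W@(1,3) -> caps B=0 W=2
Move 9: B@(0,0) -> caps B=0 W=2
Move 10: W@(1,1) -> caps B=0 W=2

Answer: 0 2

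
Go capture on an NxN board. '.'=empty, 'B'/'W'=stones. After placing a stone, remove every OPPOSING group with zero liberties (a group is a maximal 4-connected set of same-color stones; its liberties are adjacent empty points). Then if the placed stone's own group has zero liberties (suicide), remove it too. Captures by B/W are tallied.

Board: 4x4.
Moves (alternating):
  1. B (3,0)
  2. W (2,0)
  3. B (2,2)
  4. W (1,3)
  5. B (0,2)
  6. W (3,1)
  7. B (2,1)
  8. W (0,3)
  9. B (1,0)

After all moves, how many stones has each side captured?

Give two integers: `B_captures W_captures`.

Move 1: B@(3,0) -> caps B=0 W=0
Move 2: W@(2,0) -> caps B=0 W=0
Move 3: B@(2,2) -> caps B=0 W=0
Move 4: W@(1,3) -> caps B=0 W=0
Move 5: B@(0,2) -> caps B=0 W=0
Move 6: W@(3,1) -> caps B=0 W=1
Move 7: B@(2,1) -> caps B=0 W=1
Move 8: W@(0,3) -> caps B=0 W=1
Move 9: B@(1,0) -> caps B=0 W=1

Answer: 0 1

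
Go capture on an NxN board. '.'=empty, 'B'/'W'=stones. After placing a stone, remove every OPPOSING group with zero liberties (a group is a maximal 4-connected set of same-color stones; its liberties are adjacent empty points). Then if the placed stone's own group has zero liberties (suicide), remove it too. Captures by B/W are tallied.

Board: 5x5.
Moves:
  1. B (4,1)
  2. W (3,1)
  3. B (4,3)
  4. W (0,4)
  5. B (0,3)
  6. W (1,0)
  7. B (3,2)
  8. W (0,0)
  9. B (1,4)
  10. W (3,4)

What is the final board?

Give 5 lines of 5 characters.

Move 1: B@(4,1) -> caps B=0 W=0
Move 2: W@(3,1) -> caps B=0 W=0
Move 3: B@(4,3) -> caps B=0 W=0
Move 4: W@(0,4) -> caps B=0 W=0
Move 5: B@(0,3) -> caps B=0 W=0
Move 6: W@(1,0) -> caps B=0 W=0
Move 7: B@(3,2) -> caps B=0 W=0
Move 8: W@(0,0) -> caps B=0 W=0
Move 9: B@(1,4) -> caps B=1 W=0
Move 10: W@(3,4) -> caps B=1 W=0

Answer: W..B.
W...B
.....
.WB.W
.B.B.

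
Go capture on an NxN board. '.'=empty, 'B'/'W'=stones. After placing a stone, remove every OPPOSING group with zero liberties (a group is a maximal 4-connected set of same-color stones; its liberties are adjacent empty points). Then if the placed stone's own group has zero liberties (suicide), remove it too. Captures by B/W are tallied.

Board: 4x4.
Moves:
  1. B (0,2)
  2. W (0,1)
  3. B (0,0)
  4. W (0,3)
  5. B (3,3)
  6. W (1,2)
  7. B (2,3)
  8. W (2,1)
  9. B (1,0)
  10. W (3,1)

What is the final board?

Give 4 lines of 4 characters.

Move 1: B@(0,2) -> caps B=0 W=0
Move 2: W@(0,1) -> caps B=0 W=0
Move 3: B@(0,0) -> caps B=0 W=0
Move 4: W@(0,3) -> caps B=0 W=0
Move 5: B@(3,3) -> caps B=0 W=0
Move 6: W@(1,2) -> caps B=0 W=1
Move 7: B@(2,3) -> caps B=0 W=1
Move 8: W@(2,1) -> caps B=0 W=1
Move 9: B@(1,0) -> caps B=0 W=1
Move 10: W@(3,1) -> caps B=0 W=1

Answer: BW.W
B.W.
.W.B
.W.B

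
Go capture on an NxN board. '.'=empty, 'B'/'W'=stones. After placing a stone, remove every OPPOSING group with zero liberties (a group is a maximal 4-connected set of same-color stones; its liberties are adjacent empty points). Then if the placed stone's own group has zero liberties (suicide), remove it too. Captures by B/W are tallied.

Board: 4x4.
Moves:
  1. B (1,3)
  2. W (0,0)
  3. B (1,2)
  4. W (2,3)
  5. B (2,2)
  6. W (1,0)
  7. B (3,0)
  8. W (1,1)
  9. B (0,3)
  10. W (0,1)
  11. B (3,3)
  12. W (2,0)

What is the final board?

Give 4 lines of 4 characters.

Answer: WW.B
WWBB
W.B.
B..B

Derivation:
Move 1: B@(1,3) -> caps B=0 W=0
Move 2: W@(0,0) -> caps B=0 W=0
Move 3: B@(1,2) -> caps B=0 W=0
Move 4: W@(2,3) -> caps B=0 W=0
Move 5: B@(2,2) -> caps B=0 W=0
Move 6: W@(1,0) -> caps B=0 W=0
Move 7: B@(3,0) -> caps B=0 W=0
Move 8: W@(1,1) -> caps B=0 W=0
Move 9: B@(0,3) -> caps B=0 W=0
Move 10: W@(0,1) -> caps B=0 W=0
Move 11: B@(3,3) -> caps B=1 W=0
Move 12: W@(2,0) -> caps B=1 W=0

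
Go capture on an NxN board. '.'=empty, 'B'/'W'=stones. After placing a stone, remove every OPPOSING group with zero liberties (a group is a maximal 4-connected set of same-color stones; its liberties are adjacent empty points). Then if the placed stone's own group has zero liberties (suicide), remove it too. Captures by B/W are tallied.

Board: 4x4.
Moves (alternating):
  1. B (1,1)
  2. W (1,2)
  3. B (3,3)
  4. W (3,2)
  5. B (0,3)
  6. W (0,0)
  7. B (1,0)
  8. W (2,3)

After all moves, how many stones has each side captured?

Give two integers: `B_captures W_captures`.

Move 1: B@(1,1) -> caps B=0 W=0
Move 2: W@(1,2) -> caps B=0 W=0
Move 3: B@(3,3) -> caps B=0 W=0
Move 4: W@(3,2) -> caps B=0 W=0
Move 5: B@(0,3) -> caps B=0 W=0
Move 6: W@(0,0) -> caps B=0 W=0
Move 7: B@(1,0) -> caps B=0 W=0
Move 8: W@(2,3) -> caps B=0 W=1

Answer: 0 1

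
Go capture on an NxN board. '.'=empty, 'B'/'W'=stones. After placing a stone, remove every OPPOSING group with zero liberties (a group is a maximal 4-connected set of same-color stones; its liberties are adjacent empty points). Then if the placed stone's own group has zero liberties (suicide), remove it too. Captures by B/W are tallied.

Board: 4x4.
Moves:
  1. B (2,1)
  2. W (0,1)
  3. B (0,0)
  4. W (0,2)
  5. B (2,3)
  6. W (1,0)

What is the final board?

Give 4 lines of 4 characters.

Move 1: B@(2,1) -> caps B=0 W=0
Move 2: W@(0,1) -> caps B=0 W=0
Move 3: B@(0,0) -> caps B=0 W=0
Move 4: W@(0,2) -> caps B=0 W=0
Move 5: B@(2,3) -> caps B=0 W=0
Move 6: W@(1,0) -> caps B=0 W=1

Answer: .WW.
W...
.B.B
....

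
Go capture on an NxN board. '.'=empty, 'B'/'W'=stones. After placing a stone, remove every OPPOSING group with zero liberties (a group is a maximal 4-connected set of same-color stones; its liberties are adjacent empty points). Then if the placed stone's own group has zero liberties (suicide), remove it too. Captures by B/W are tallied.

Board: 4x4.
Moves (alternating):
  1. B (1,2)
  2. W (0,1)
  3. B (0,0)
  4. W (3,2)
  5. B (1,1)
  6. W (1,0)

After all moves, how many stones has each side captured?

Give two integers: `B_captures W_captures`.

Move 1: B@(1,2) -> caps B=0 W=0
Move 2: W@(0,1) -> caps B=0 W=0
Move 3: B@(0,0) -> caps B=0 W=0
Move 4: W@(3,2) -> caps B=0 W=0
Move 5: B@(1,1) -> caps B=0 W=0
Move 6: W@(1,0) -> caps B=0 W=1

Answer: 0 1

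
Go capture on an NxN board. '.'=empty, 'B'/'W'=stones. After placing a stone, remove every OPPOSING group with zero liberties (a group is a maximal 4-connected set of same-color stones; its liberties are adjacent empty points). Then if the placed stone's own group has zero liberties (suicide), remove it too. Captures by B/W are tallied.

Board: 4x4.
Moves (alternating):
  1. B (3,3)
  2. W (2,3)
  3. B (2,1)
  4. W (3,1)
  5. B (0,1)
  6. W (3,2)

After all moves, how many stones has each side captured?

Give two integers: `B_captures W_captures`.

Answer: 0 1

Derivation:
Move 1: B@(3,3) -> caps B=0 W=0
Move 2: W@(2,3) -> caps B=0 W=0
Move 3: B@(2,1) -> caps B=0 W=0
Move 4: W@(3,1) -> caps B=0 W=0
Move 5: B@(0,1) -> caps B=0 W=0
Move 6: W@(3,2) -> caps B=0 W=1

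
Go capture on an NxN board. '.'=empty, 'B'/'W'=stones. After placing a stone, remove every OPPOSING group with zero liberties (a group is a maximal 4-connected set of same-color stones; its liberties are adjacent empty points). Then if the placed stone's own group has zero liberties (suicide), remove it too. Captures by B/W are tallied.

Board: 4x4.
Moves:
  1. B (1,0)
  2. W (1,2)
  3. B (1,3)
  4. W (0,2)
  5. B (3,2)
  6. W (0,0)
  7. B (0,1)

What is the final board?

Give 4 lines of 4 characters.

Answer: .BW.
B.WB
....
..B.

Derivation:
Move 1: B@(1,0) -> caps B=0 W=0
Move 2: W@(1,2) -> caps B=0 W=0
Move 3: B@(1,3) -> caps B=0 W=0
Move 4: W@(0,2) -> caps B=0 W=0
Move 5: B@(3,2) -> caps B=0 W=0
Move 6: W@(0,0) -> caps B=0 W=0
Move 7: B@(0,1) -> caps B=1 W=0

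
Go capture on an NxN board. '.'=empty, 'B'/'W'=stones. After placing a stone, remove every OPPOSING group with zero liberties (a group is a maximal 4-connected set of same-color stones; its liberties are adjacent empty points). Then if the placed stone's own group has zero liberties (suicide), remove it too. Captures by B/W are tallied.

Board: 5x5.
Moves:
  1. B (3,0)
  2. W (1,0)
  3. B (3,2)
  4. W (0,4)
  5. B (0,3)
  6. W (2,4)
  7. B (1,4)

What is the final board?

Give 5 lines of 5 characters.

Answer: ...B.
W...B
....W
B.B..
.....

Derivation:
Move 1: B@(3,0) -> caps B=0 W=0
Move 2: W@(1,0) -> caps B=0 W=0
Move 3: B@(3,2) -> caps B=0 W=0
Move 4: W@(0,4) -> caps B=0 W=0
Move 5: B@(0,3) -> caps B=0 W=0
Move 6: W@(2,4) -> caps B=0 W=0
Move 7: B@(1,4) -> caps B=1 W=0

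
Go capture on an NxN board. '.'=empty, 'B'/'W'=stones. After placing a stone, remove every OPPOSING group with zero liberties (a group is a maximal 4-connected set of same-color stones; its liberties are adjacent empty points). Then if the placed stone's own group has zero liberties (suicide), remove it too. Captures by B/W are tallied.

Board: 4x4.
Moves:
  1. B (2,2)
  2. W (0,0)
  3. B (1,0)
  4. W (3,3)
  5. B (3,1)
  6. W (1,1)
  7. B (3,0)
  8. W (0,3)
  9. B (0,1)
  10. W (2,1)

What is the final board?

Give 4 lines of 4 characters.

Move 1: B@(2,2) -> caps B=0 W=0
Move 2: W@(0,0) -> caps B=0 W=0
Move 3: B@(1,0) -> caps B=0 W=0
Move 4: W@(3,3) -> caps B=0 W=0
Move 5: B@(3,1) -> caps B=0 W=0
Move 6: W@(1,1) -> caps B=0 W=0
Move 7: B@(3,0) -> caps B=0 W=0
Move 8: W@(0,3) -> caps B=0 W=0
Move 9: B@(0,1) -> caps B=1 W=0
Move 10: W@(2,1) -> caps B=1 W=0

Answer: .B.W
BW..
.WB.
BB.W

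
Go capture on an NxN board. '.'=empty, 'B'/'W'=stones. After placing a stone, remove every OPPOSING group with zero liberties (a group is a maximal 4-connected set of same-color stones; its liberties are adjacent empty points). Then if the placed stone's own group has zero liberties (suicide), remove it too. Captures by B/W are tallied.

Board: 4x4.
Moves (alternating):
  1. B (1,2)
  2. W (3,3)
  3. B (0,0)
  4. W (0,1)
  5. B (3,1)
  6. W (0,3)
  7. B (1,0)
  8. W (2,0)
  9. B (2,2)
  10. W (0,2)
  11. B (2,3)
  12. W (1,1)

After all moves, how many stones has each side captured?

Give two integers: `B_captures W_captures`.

Answer: 0 2

Derivation:
Move 1: B@(1,2) -> caps B=0 W=0
Move 2: W@(3,3) -> caps B=0 W=0
Move 3: B@(0,0) -> caps B=0 W=0
Move 4: W@(0,1) -> caps B=0 W=0
Move 5: B@(3,1) -> caps B=0 W=0
Move 6: W@(0,3) -> caps B=0 W=0
Move 7: B@(1,0) -> caps B=0 W=0
Move 8: W@(2,0) -> caps B=0 W=0
Move 9: B@(2,2) -> caps B=0 W=0
Move 10: W@(0,2) -> caps B=0 W=0
Move 11: B@(2,3) -> caps B=0 W=0
Move 12: W@(1,1) -> caps B=0 W=2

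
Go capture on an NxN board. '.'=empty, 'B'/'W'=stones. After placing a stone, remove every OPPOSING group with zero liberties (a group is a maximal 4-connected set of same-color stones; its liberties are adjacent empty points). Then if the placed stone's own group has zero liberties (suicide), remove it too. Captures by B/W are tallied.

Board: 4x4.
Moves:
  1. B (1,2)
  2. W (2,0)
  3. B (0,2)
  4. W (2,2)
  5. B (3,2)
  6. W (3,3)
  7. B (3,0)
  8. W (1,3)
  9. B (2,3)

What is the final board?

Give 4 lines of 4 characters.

Move 1: B@(1,2) -> caps B=0 W=0
Move 2: W@(2,0) -> caps B=0 W=0
Move 3: B@(0,2) -> caps B=0 W=0
Move 4: W@(2,2) -> caps B=0 W=0
Move 5: B@(3,2) -> caps B=0 W=0
Move 6: W@(3,3) -> caps B=0 W=0
Move 7: B@(3,0) -> caps B=0 W=0
Move 8: W@(1,3) -> caps B=0 W=0
Move 9: B@(2,3) -> caps B=1 W=0

Answer: ..B.
..BW
W.WB
B.B.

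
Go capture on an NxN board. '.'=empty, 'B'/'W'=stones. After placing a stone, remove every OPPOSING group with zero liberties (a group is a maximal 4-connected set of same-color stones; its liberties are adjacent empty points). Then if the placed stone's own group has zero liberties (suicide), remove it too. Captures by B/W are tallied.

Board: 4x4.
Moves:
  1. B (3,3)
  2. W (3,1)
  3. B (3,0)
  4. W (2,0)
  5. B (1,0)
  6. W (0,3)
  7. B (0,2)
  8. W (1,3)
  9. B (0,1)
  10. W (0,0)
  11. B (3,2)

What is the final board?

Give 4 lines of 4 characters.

Move 1: B@(3,3) -> caps B=0 W=0
Move 2: W@(3,1) -> caps B=0 W=0
Move 3: B@(3,0) -> caps B=0 W=0
Move 4: W@(2,0) -> caps B=0 W=1
Move 5: B@(1,0) -> caps B=0 W=1
Move 6: W@(0,3) -> caps B=0 W=1
Move 7: B@(0,2) -> caps B=0 W=1
Move 8: W@(1,3) -> caps B=0 W=1
Move 9: B@(0,1) -> caps B=0 W=1
Move 10: W@(0,0) -> caps B=0 W=1
Move 11: B@(3,2) -> caps B=0 W=1

Answer: .BBW
B..W
W...
.WBB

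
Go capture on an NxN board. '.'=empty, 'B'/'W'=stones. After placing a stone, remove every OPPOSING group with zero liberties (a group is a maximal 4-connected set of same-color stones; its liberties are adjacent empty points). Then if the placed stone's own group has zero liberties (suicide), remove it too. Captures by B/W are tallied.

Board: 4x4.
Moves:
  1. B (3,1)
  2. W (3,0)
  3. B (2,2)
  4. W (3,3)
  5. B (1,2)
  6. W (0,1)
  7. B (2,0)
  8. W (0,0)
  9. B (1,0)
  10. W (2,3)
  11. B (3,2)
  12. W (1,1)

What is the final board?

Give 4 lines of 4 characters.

Answer: WW..
BWB.
B.BW
.BBW

Derivation:
Move 1: B@(3,1) -> caps B=0 W=0
Move 2: W@(3,0) -> caps B=0 W=0
Move 3: B@(2,2) -> caps B=0 W=0
Move 4: W@(3,3) -> caps B=0 W=0
Move 5: B@(1,2) -> caps B=0 W=0
Move 6: W@(0,1) -> caps B=0 W=0
Move 7: B@(2,0) -> caps B=1 W=0
Move 8: W@(0,0) -> caps B=1 W=0
Move 9: B@(1,0) -> caps B=1 W=0
Move 10: W@(2,3) -> caps B=1 W=0
Move 11: B@(3,2) -> caps B=1 W=0
Move 12: W@(1,1) -> caps B=1 W=0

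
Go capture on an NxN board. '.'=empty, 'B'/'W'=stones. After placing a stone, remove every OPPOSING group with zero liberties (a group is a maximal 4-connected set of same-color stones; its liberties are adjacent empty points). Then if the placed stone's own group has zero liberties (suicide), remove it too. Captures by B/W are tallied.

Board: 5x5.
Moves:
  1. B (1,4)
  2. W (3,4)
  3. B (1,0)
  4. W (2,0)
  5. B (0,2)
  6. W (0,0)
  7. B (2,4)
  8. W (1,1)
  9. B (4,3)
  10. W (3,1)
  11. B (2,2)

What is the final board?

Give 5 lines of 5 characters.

Answer: W.B..
.W..B
W.B.B
.W..W
...B.

Derivation:
Move 1: B@(1,4) -> caps B=0 W=0
Move 2: W@(3,4) -> caps B=0 W=0
Move 3: B@(1,0) -> caps B=0 W=0
Move 4: W@(2,0) -> caps B=0 W=0
Move 5: B@(0,2) -> caps B=0 W=0
Move 6: W@(0,0) -> caps B=0 W=0
Move 7: B@(2,4) -> caps B=0 W=0
Move 8: W@(1,1) -> caps B=0 W=1
Move 9: B@(4,3) -> caps B=0 W=1
Move 10: W@(3,1) -> caps B=0 W=1
Move 11: B@(2,2) -> caps B=0 W=1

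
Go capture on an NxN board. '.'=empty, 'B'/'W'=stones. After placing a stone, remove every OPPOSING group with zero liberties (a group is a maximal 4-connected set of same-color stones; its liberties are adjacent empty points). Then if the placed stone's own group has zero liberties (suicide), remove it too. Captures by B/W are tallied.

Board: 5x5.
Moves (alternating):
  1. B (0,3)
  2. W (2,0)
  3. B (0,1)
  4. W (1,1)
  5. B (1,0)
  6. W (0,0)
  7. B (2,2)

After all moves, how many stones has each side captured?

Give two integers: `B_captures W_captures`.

Move 1: B@(0,3) -> caps B=0 W=0
Move 2: W@(2,0) -> caps B=0 W=0
Move 3: B@(0,1) -> caps B=0 W=0
Move 4: W@(1,1) -> caps B=0 W=0
Move 5: B@(1,0) -> caps B=0 W=0
Move 6: W@(0,0) -> caps B=0 W=1
Move 7: B@(2,2) -> caps B=0 W=1

Answer: 0 1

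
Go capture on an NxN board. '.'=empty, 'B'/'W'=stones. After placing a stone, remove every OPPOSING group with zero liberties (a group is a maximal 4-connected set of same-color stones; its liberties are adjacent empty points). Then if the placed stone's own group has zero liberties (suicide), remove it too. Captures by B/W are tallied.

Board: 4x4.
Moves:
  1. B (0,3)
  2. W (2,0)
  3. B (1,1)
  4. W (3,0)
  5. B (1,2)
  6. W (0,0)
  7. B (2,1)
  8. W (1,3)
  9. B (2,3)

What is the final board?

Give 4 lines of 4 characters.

Move 1: B@(0,3) -> caps B=0 W=0
Move 2: W@(2,0) -> caps B=0 W=0
Move 3: B@(1,1) -> caps B=0 W=0
Move 4: W@(3,0) -> caps B=0 W=0
Move 5: B@(1,2) -> caps B=0 W=0
Move 6: W@(0,0) -> caps B=0 W=0
Move 7: B@(2,1) -> caps B=0 W=0
Move 8: W@(1,3) -> caps B=0 W=0
Move 9: B@(2,3) -> caps B=1 W=0

Answer: W..B
.BB.
WB.B
W...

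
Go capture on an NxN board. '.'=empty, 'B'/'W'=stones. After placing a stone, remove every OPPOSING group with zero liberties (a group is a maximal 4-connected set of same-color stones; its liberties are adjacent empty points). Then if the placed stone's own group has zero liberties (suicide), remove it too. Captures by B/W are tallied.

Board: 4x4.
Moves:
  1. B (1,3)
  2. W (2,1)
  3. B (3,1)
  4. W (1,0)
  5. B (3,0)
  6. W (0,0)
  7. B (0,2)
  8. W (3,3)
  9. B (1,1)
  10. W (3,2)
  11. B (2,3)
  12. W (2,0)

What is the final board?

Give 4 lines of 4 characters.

Move 1: B@(1,3) -> caps B=0 W=0
Move 2: W@(2,1) -> caps B=0 W=0
Move 3: B@(3,1) -> caps B=0 W=0
Move 4: W@(1,0) -> caps B=0 W=0
Move 5: B@(3,0) -> caps B=0 W=0
Move 6: W@(0,0) -> caps B=0 W=0
Move 7: B@(0,2) -> caps B=0 W=0
Move 8: W@(3,3) -> caps B=0 W=0
Move 9: B@(1,1) -> caps B=0 W=0
Move 10: W@(3,2) -> caps B=0 W=0
Move 11: B@(2,3) -> caps B=0 W=0
Move 12: W@(2,0) -> caps B=0 W=2

Answer: W.B.
WB.B
WW.B
..WW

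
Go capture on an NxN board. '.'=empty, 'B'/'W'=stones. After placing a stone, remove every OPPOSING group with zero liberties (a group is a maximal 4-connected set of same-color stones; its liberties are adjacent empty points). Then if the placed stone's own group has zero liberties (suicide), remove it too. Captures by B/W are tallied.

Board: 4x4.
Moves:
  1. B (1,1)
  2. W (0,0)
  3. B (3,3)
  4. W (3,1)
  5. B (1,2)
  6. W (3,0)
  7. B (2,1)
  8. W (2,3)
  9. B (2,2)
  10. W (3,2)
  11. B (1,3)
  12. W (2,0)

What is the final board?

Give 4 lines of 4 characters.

Answer: W...
.BBB
WBBW
WWW.

Derivation:
Move 1: B@(1,1) -> caps B=0 W=0
Move 2: W@(0,0) -> caps B=0 W=0
Move 3: B@(3,3) -> caps B=0 W=0
Move 4: W@(3,1) -> caps B=0 W=0
Move 5: B@(1,2) -> caps B=0 W=0
Move 6: W@(3,0) -> caps B=0 W=0
Move 7: B@(2,1) -> caps B=0 W=0
Move 8: W@(2,3) -> caps B=0 W=0
Move 9: B@(2,2) -> caps B=0 W=0
Move 10: W@(3,2) -> caps B=0 W=1
Move 11: B@(1,3) -> caps B=0 W=1
Move 12: W@(2,0) -> caps B=0 W=1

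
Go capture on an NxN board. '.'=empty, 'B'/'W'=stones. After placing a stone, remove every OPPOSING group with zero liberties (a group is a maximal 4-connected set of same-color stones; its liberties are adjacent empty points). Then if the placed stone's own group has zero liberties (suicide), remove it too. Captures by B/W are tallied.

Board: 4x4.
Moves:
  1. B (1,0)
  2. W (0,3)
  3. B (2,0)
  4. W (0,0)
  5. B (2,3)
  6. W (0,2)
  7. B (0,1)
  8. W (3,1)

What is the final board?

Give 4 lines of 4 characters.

Answer: .BWW
B...
B..B
.W..

Derivation:
Move 1: B@(1,0) -> caps B=0 W=0
Move 2: W@(0,3) -> caps B=0 W=0
Move 3: B@(2,0) -> caps B=0 W=0
Move 4: W@(0,0) -> caps B=0 W=0
Move 5: B@(2,3) -> caps B=0 W=0
Move 6: W@(0,2) -> caps B=0 W=0
Move 7: B@(0,1) -> caps B=1 W=0
Move 8: W@(3,1) -> caps B=1 W=0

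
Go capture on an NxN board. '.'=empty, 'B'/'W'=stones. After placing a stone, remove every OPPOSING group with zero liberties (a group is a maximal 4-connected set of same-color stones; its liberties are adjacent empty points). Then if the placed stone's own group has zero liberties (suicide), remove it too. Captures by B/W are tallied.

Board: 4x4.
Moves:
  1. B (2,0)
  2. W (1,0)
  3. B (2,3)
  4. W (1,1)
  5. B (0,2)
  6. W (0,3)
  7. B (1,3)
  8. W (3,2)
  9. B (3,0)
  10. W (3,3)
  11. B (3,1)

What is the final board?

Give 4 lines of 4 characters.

Answer: ..B.
WW.B
B..B
BBWW

Derivation:
Move 1: B@(2,0) -> caps B=0 W=0
Move 2: W@(1,0) -> caps B=0 W=0
Move 3: B@(2,3) -> caps B=0 W=0
Move 4: W@(1,1) -> caps B=0 W=0
Move 5: B@(0,2) -> caps B=0 W=0
Move 6: W@(0,3) -> caps B=0 W=0
Move 7: B@(1,3) -> caps B=1 W=0
Move 8: W@(3,2) -> caps B=1 W=0
Move 9: B@(3,0) -> caps B=1 W=0
Move 10: W@(3,3) -> caps B=1 W=0
Move 11: B@(3,1) -> caps B=1 W=0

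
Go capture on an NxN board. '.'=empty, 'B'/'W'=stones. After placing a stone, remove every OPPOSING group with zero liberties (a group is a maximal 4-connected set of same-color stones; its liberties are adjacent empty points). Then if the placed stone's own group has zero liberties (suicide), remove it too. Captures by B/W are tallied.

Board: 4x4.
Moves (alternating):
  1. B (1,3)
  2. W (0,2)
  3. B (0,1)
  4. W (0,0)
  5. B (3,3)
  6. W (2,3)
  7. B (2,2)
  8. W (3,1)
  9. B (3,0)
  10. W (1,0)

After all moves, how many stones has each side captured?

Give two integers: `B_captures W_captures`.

Answer: 1 0

Derivation:
Move 1: B@(1,3) -> caps B=0 W=0
Move 2: W@(0,2) -> caps B=0 W=0
Move 3: B@(0,1) -> caps B=0 W=0
Move 4: W@(0,0) -> caps B=0 W=0
Move 5: B@(3,3) -> caps B=0 W=0
Move 6: W@(2,3) -> caps B=0 W=0
Move 7: B@(2,2) -> caps B=1 W=0
Move 8: W@(3,1) -> caps B=1 W=0
Move 9: B@(3,0) -> caps B=1 W=0
Move 10: W@(1,0) -> caps B=1 W=0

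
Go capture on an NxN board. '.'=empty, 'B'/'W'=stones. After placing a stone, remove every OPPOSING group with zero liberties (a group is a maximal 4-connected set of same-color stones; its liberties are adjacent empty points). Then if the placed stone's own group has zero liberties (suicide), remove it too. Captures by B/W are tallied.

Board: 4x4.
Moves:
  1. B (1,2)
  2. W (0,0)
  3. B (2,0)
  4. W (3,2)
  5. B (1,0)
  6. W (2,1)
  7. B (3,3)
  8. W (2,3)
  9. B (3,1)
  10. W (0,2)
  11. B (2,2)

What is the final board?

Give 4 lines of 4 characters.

Answer: W.W.
B.B.
BWBW
.BW.

Derivation:
Move 1: B@(1,2) -> caps B=0 W=0
Move 2: W@(0,0) -> caps B=0 W=0
Move 3: B@(2,0) -> caps B=0 W=0
Move 4: W@(3,2) -> caps B=0 W=0
Move 5: B@(1,0) -> caps B=0 W=0
Move 6: W@(2,1) -> caps B=0 W=0
Move 7: B@(3,3) -> caps B=0 W=0
Move 8: W@(2,3) -> caps B=0 W=1
Move 9: B@(3,1) -> caps B=0 W=1
Move 10: W@(0,2) -> caps B=0 W=1
Move 11: B@(2,2) -> caps B=0 W=1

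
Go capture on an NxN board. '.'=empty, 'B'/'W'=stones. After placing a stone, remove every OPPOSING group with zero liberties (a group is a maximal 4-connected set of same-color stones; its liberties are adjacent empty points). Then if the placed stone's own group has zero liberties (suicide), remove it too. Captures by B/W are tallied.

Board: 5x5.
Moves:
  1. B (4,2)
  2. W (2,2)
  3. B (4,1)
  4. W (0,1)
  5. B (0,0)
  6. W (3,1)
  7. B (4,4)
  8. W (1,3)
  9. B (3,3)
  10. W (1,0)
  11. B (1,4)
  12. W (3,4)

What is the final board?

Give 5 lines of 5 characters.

Answer: .W...
W..WB
..W..
.W.BW
.BB.B

Derivation:
Move 1: B@(4,2) -> caps B=0 W=0
Move 2: W@(2,2) -> caps B=0 W=0
Move 3: B@(4,1) -> caps B=0 W=0
Move 4: W@(0,1) -> caps B=0 W=0
Move 5: B@(0,0) -> caps B=0 W=0
Move 6: W@(3,1) -> caps B=0 W=0
Move 7: B@(4,4) -> caps B=0 W=0
Move 8: W@(1,3) -> caps B=0 W=0
Move 9: B@(3,3) -> caps B=0 W=0
Move 10: W@(1,0) -> caps B=0 W=1
Move 11: B@(1,4) -> caps B=0 W=1
Move 12: W@(3,4) -> caps B=0 W=1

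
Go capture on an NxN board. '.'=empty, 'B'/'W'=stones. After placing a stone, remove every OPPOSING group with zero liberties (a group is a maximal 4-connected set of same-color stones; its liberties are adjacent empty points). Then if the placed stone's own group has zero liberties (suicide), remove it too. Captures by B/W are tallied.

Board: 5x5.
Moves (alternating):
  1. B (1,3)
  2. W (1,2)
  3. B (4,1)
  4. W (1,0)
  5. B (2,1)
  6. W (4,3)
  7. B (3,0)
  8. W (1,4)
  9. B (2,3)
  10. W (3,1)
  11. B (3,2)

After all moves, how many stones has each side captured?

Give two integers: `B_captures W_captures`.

Move 1: B@(1,3) -> caps B=0 W=0
Move 2: W@(1,2) -> caps B=0 W=0
Move 3: B@(4,1) -> caps B=0 W=0
Move 4: W@(1,0) -> caps B=0 W=0
Move 5: B@(2,1) -> caps B=0 W=0
Move 6: W@(4,3) -> caps B=0 W=0
Move 7: B@(3,0) -> caps B=0 W=0
Move 8: W@(1,4) -> caps B=0 W=0
Move 9: B@(2,3) -> caps B=0 W=0
Move 10: W@(3,1) -> caps B=0 W=0
Move 11: B@(3,2) -> caps B=1 W=0

Answer: 1 0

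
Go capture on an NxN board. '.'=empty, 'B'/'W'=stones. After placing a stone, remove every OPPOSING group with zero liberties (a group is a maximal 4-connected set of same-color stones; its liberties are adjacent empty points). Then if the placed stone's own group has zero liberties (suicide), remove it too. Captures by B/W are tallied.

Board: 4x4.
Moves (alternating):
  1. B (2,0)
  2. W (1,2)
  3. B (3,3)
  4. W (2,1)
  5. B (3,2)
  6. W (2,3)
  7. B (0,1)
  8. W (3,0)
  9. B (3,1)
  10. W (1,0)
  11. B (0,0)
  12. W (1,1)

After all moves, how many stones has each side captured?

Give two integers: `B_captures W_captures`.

Answer: 1 0

Derivation:
Move 1: B@(2,0) -> caps B=0 W=0
Move 2: W@(1,2) -> caps B=0 W=0
Move 3: B@(3,3) -> caps B=0 W=0
Move 4: W@(2,1) -> caps B=0 W=0
Move 5: B@(3,2) -> caps B=0 W=0
Move 6: W@(2,3) -> caps B=0 W=0
Move 7: B@(0,1) -> caps B=0 W=0
Move 8: W@(3,0) -> caps B=0 W=0
Move 9: B@(3,1) -> caps B=1 W=0
Move 10: W@(1,0) -> caps B=1 W=0
Move 11: B@(0,0) -> caps B=1 W=0
Move 12: W@(1,1) -> caps B=1 W=0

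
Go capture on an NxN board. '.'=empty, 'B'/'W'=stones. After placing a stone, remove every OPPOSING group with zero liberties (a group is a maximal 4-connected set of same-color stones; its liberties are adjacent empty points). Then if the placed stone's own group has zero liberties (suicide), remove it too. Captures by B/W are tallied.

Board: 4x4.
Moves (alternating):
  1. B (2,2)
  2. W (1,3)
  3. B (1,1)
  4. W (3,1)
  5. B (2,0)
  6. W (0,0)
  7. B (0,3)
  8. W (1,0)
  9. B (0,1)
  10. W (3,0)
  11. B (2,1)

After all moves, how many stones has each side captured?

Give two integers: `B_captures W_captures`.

Answer: 2 0

Derivation:
Move 1: B@(2,2) -> caps B=0 W=0
Move 2: W@(1,3) -> caps B=0 W=0
Move 3: B@(1,1) -> caps B=0 W=0
Move 4: W@(3,1) -> caps B=0 W=0
Move 5: B@(2,0) -> caps B=0 W=0
Move 6: W@(0,0) -> caps B=0 W=0
Move 7: B@(0,3) -> caps B=0 W=0
Move 8: W@(1,0) -> caps B=0 W=0
Move 9: B@(0,1) -> caps B=2 W=0
Move 10: W@(3,0) -> caps B=2 W=0
Move 11: B@(2,1) -> caps B=2 W=0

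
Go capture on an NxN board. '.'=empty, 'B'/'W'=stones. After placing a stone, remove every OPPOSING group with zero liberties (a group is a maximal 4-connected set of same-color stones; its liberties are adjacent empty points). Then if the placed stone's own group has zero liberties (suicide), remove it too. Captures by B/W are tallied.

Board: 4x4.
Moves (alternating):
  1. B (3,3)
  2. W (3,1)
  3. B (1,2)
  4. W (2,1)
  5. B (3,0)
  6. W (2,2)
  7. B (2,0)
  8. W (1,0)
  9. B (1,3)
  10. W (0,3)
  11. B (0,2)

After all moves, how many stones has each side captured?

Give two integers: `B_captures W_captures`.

Answer: 1 2

Derivation:
Move 1: B@(3,3) -> caps B=0 W=0
Move 2: W@(3,1) -> caps B=0 W=0
Move 3: B@(1,2) -> caps B=0 W=0
Move 4: W@(2,1) -> caps B=0 W=0
Move 5: B@(3,0) -> caps B=0 W=0
Move 6: W@(2,2) -> caps B=0 W=0
Move 7: B@(2,0) -> caps B=0 W=0
Move 8: W@(1,0) -> caps B=0 W=2
Move 9: B@(1,3) -> caps B=0 W=2
Move 10: W@(0,3) -> caps B=0 W=2
Move 11: B@(0,2) -> caps B=1 W=2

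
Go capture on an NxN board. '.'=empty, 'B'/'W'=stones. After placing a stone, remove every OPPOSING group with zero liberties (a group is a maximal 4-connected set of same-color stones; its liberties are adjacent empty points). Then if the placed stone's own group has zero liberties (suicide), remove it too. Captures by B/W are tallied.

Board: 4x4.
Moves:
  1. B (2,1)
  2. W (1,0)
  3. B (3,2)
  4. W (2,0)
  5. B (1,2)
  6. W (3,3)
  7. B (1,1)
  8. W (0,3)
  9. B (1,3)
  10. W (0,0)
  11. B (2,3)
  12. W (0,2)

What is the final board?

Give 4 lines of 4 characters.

Move 1: B@(2,1) -> caps B=0 W=0
Move 2: W@(1,0) -> caps B=0 W=0
Move 3: B@(3,2) -> caps B=0 W=0
Move 4: W@(2,0) -> caps B=0 W=0
Move 5: B@(1,2) -> caps B=0 W=0
Move 6: W@(3,3) -> caps B=0 W=0
Move 7: B@(1,1) -> caps B=0 W=0
Move 8: W@(0,3) -> caps B=0 W=0
Move 9: B@(1,3) -> caps B=0 W=0
Move 10: W@(0,0) -> caps B=0 W=0
Move 11: B@(2,3) -> caps B=1 W=0
Move 12: W@(0,2) -> caps B=1 W=0

Answer: W.WW
WBBB
WB.B
..B.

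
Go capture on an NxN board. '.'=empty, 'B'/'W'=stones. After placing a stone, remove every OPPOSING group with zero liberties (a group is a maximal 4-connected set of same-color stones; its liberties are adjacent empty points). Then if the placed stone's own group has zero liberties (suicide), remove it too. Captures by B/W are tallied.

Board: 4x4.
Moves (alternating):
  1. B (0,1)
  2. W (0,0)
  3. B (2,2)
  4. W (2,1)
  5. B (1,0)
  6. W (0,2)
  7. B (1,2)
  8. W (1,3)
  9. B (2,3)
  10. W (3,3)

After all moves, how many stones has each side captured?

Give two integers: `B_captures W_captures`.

Move 1: B@(0,1) -> caps B=0 W=0
Move 2: W@(0,0) -> caps B=0 W=0
Move 3: B@(2,2) -> caps B=0 W=0
Move 4: W@(2,1) -> caps B=0 W=0
Move 5: B@(1,0) -> caps B=1 W=0
Move 6: W@(0,2) -> caps B=1 W=0
Move 7: B@(1,2) -> caps B=1 W=0
Move 8: W@(1,3) -> caps B=1 W=0
Move 9: B@(2,3) -> caps B=1 W=0
Move 10: W@(3,3) -> caps B=1 W=0

Answer: 1 0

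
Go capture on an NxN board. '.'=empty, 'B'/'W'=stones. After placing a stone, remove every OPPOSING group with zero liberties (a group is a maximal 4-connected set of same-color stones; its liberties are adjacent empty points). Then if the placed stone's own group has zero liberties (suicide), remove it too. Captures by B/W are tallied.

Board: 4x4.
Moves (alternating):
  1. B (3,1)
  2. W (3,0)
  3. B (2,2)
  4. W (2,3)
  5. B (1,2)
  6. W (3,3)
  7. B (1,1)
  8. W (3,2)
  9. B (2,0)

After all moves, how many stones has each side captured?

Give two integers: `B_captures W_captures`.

Answer: 1 0

Derivation:
Move 1: B@(3,1) -> caps B=0 W=0
Move 2: W@(3,0) -> caps B=0 W=0
Move 3: B@(2,2) -> caps B=0 W=0
Move 4: W@(2,3) -> caps B=0 W=0
Move 5: B@(1,2) -> caps B=0 W=0
Move 6: W@(3,3) -> caps B=0 W=0
Move 7: B@(1,1) -> caps B=0 W=0
Move 8: W@(3,2) -> caps B=0 W=0
Move 9: B@(2,0) -> caps B=1 W=0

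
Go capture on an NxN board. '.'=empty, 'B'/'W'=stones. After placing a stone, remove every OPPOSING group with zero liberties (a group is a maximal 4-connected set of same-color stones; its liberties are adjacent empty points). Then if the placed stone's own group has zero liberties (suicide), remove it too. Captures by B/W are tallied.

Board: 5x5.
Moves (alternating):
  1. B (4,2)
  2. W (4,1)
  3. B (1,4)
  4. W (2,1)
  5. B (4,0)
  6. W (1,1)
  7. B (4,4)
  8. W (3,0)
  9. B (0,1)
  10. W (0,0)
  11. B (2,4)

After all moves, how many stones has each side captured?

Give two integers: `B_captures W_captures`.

Move 1: B@(4,2) -> caps B=0 W=0
Move 2: W@(4,1) -> caps B=0 W=0
Move 3: B@(1,4) -> caps B=0 W=0
Move 4: W@(2,1) -> caps B=0 W=0
Move 5: B@(4,0) -> caps B=0 W=0
Move 6: W@(1,1) -> caps B=0 W=0
Move 7: B@(4,4) -> caps B=0 W=0
Move 8: W@(3,0) -> caps B=0 W=1
Move 9: B@(0,1) -> caps B=0 W=1
Move 10: W@(0,0) -> caps B=0 W=1
Move 11: B@(2,4) -> caps B=0 W=1

Answer: 0 1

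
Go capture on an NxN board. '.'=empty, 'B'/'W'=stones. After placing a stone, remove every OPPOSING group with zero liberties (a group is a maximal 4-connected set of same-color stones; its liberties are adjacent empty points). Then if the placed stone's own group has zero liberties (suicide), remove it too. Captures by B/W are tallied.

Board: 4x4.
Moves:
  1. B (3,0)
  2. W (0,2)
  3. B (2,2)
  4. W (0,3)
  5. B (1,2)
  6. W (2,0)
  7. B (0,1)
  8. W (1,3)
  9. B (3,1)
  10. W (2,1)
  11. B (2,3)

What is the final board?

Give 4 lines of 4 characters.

Answer: .B..
..B.
WWBB
BB..

Derivation:
Move 1: B@(3,0) -> caps B=0 W=0
Move 2: W@(0,2) -> caps B=0 W=0
Move 3: B@(2,2) -> caps B=0 W=0
Move 4: W@(0,3) -> caps B=0 W=0
Move 5: B@(1,2) -> caps B=0 W=0
Move 6: W@(2,0) -> caps B=0 W=0
Move 7: B@(0,1) -> caps B=0 W=0
Move 8: W@(1,3) -> caps B=0 W=0
Move 9: B@(3,1) -> caps B=0 W=0
Move 10: W@(2,1) -> caps B=0 W=0
Move 11: B@(2,3) -> caps B=3 W=0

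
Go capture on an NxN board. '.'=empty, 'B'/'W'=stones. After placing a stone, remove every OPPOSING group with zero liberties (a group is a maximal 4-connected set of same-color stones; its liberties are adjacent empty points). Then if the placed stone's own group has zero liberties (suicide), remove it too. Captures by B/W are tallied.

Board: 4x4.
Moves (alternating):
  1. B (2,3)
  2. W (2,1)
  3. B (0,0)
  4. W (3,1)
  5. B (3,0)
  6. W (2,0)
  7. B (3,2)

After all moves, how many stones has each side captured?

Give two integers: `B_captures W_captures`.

Answer: 0 1

Derivation:
Move 1: B@(2,3) -> caps B=0 W=0
Move 2: W@(2,1) -> caps B=0 W=0
Move 3: B@(0,0) -> caps B=0 W=0
Move 4: W@(3,1) -> caps B=0 W=0
Move 5: B@(3,0) -> caps B=0 W=0
Move 6: W@(2,0) -> caps B=0 W=1
Move 7: B@(3,2) -> caps B=0 W=1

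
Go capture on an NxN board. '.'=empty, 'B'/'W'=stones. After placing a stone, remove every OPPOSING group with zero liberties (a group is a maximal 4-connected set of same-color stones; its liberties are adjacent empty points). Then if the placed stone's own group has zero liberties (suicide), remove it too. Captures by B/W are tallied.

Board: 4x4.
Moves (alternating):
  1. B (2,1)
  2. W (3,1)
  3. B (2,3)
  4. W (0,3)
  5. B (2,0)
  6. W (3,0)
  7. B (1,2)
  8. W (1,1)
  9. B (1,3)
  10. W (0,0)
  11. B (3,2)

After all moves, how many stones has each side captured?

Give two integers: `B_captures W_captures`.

Move 1: B@(2,1) -> caps B=0 W=0
Move 2: W@(3,1) -> caps B=0 W=0
Move 3: B@(2,3) -> caps B=0 W=0
Move 4: W@(0,3) -> caps B=0 W=0
Move 5: B@(2,0) -> caps B=0 W=0
Move 6: W@(3,0) -> caps B=0 W=0
Move 7: B@(1,2) -> caps B=0 W=0
Move 8: W@(1,1) -> caps B=0 W=0
Move 9: B@(1,3) -> caps B=0 W=0
Move 10: W@(0,0) -> caps B=0 W=0
Move 11: B@(3,2) -> caps B=2 W=0

Answer: 2 0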